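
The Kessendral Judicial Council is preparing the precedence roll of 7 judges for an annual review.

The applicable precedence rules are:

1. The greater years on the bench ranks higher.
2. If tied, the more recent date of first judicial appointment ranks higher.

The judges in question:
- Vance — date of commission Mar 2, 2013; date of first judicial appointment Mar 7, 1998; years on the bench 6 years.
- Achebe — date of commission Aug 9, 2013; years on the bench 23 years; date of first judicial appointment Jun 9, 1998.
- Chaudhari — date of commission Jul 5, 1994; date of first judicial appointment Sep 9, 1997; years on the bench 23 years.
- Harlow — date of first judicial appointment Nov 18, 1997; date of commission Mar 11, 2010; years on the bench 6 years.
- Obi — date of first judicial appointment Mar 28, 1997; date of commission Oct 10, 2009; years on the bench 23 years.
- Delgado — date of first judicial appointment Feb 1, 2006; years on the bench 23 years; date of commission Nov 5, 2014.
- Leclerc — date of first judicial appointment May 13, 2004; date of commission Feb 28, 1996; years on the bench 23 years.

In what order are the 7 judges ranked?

By years on the bench (higher first): Delgado, Leclerc, Achebe, Chaudhari and Obi (each 23 years); then Vance and Harlow (both 6 years).
Among Delgado, Leclerc, Achebe, Chaudhari and Obi, by date of first judicial appointment (later first): Delgado (Feb 1, 2006) before Leclerc (May 13, 2004) before Achebe (Jun 9, 1998) before Chaudhari (Sep 9, 1997) before Obi (Mar 28, 1997).
Among Vance and Harlow, by date of first judicial appointment (later first): Vance (Mar 7, 1998) before Harlow (Nov 18, 1997).
Full order: Delgado, Leclerc, Achebe, Chaudhari, Obi, Vance, Harlow.

Delgado, Leclerc, Achebe, Chaudhari, Obi, Vance, Harlow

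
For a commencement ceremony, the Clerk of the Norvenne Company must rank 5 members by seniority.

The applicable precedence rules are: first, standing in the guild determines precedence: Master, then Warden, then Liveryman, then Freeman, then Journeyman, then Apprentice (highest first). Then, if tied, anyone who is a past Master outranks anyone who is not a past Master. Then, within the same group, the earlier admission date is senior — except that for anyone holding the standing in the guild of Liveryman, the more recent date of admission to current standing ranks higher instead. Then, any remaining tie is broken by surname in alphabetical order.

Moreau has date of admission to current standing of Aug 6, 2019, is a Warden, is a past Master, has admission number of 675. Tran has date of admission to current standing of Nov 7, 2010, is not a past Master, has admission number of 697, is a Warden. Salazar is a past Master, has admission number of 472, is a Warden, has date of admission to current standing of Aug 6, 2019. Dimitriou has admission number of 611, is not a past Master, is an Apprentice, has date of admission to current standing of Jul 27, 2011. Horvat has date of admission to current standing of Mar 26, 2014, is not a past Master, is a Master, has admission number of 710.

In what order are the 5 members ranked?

By standing in the guild: Horvat (Master); then Moreau, Salazar and Tran (Warden); then Dimitriou (Apprentice).
Among Moreau, Salazar and Tran, a past Master before not a past Master: Moreau and Salazar (a past Master) before Tran (not a past Master).
Moreau and Salazar both have date of admission to current standing Aug 6, 2019, so the next rule applies.
Among Moreau and Salazar, alphabetically by surname: Moreau before Salazar.
Full order: Horvat, Moreau, Salazar, Tran, Dimitriou.

Horvat, Moreau, Salazar, Tran, Dimitriou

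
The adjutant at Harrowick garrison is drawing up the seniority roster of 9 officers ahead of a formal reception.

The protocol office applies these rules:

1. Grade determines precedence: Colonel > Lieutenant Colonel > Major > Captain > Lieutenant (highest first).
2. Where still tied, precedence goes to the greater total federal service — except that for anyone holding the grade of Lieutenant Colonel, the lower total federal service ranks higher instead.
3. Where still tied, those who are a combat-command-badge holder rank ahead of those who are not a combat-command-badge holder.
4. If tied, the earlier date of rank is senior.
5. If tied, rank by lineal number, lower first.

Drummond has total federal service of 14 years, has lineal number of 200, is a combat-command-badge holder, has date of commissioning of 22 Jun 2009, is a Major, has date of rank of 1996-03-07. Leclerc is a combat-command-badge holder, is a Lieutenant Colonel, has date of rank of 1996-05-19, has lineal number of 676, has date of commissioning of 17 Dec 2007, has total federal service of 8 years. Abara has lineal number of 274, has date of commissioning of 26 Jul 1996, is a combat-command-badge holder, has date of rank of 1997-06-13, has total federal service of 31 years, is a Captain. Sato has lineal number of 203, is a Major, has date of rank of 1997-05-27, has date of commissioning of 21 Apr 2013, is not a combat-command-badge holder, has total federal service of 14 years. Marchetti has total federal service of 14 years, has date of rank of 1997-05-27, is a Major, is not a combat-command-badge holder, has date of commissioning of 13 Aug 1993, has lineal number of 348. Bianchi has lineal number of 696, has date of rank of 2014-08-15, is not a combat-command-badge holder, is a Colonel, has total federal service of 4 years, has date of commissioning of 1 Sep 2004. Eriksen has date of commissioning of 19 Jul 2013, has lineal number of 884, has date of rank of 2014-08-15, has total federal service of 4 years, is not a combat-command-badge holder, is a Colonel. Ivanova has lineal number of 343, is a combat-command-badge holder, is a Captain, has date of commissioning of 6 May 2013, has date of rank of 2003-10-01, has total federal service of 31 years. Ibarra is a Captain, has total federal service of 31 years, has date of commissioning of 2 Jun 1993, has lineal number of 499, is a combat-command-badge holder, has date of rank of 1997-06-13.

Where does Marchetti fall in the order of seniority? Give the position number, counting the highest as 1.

By grade: Bianchi and Eriksen (Colonel); then Leclerc (Lieutenant Colonel); then Drummond, Sato and Marchetti (Major); then Abara, Ibarra and Ivanova (Captain).
Bianchi and Eriksen both have total federal service 4 years, so the next rule applies.
Bianchi and Eriksen are each not a combat-command-badge holder, so the next rule applies.
Bianchi and Eriksen both have date of rank 2014-08-15, so the next rule applies.
Among Bianchi and Eriksen, by lineal number (lower first): Bianchi (696) before Eriksen (884).
Drummond, Sato and Marchetti all have total federal service 14 years, so the next rule applies.
Among Drummond, Sato and Marchetti, a combat-command-badge holder before not a combat-command-badge holder: Drummond (a combat-command-badge holder) before Sato and Marchetti (not a combat-command-badge holder).
Sato and Marchetti both have date of rank 1997-05-27, so the next rule applies.
Among Sato and Marchetti, by lineal number (lower first): Sato (203) before Marchetti (348).
Abara, Ibarra and Ivanova all have total federal service 31 years, so the next rule applies.
Abara, Ibarra and Ivanova are each a combat-command-badge holder, so the next rule applies.
Among Abara, Ibarra and Ivanova, by date of rank (earlier first): Abara and Ibarra (1997-06-13) before Ivanova (2003-10-01).
Among Abara and Ibarra, by lineal number (lower first): Abara (274) before Ibarra (499).
Order: Bianchi, Eriksen, Leclerc, Drummond, Sato, Marchetti, Abara, Ibarra, Ivanova. So position 6.

6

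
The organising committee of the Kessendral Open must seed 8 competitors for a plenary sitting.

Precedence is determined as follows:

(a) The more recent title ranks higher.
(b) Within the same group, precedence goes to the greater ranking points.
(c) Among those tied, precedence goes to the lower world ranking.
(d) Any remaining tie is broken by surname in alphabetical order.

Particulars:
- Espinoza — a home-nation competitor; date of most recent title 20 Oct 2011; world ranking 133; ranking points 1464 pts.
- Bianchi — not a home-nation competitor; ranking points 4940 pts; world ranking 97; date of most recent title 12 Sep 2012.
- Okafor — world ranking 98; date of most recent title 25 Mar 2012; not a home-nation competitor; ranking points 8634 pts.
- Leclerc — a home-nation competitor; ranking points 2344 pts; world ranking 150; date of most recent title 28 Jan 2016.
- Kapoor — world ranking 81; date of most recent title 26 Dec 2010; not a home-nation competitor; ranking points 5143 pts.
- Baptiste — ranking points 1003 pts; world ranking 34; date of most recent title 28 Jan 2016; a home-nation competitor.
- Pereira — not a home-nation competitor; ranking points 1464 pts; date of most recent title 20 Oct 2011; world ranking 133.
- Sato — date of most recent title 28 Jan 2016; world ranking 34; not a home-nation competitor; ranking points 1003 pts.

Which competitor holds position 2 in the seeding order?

Baptiste

By date of most recent title (later first): Leclerc, Baptiste and Sato (each 28 Jan 2016); then Bianchi (12 Sep 2012); then Okafor (25 Mar 2012); then Espinoza and Pereira (both 20 Oct 2011); then Kapoor (26 Dec 2010).
Among Leclerc, Baptiste and Sato, by ranking points (higher first): Leclerc (2344 pts) before Baptiste and Sato (1003 pts).
Baptiste and Sato both have world ranking 34, so the next rule applies.
Among Baptiste and Sato, alphabetically by surname: Baptiste before Sato.
Espinoza and Pereira both have ranking points 1464 pts, so the next rule applies.
Espinoza and Pereira both have world ranking 133, so the next rule applies.
Among Espinoza and Pereira, alphabetically by surname: Espinoza before Pereira.
Order: Leclerc, Baptiste, Sato, Bianchi, Okafor, Espinoza, Pereira, Kapoor.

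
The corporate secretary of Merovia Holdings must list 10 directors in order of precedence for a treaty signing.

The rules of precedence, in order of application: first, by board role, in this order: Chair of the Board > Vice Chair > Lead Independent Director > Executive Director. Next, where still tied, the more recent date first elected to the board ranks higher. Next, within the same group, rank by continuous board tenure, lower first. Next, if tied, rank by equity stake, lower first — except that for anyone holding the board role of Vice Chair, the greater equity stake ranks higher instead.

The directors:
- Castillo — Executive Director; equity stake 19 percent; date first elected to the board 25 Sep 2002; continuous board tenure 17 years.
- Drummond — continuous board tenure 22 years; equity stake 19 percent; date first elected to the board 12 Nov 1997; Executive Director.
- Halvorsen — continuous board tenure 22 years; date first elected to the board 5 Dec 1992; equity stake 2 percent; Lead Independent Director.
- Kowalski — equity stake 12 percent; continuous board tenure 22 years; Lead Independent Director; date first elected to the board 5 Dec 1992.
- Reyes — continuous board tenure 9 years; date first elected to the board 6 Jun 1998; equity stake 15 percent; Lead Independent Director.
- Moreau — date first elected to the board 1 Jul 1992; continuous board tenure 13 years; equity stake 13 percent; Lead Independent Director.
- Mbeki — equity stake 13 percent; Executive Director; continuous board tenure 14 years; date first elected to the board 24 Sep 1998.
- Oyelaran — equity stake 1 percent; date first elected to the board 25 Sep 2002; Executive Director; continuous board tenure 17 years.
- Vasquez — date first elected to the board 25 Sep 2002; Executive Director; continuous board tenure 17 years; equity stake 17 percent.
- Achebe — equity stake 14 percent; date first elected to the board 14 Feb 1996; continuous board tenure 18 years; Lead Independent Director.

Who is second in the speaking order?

Achebe

By board role: Reyes, Achebe, Halvorsen, Kowalski and Moreau (Lead Independent Director); then Oyelaran, Vasquez, Castillo, Mbeki and Drummond (Executive Director).
Among Reyes, Achebe, Halvorsen, Kowalski and Moreau, by date first elected to the board (later first): Reyes (6 Jun 1998) before Achebe (14 Feb 1996) before Halvorsen and Kowalski (5 Dec 1992) before Moreau (1 Jul 1992).
Halvorsen and Kowalski both have continuous board tenure 22 years, so the next rule applies.
Among Halvorsen and Kowalski, by equity stake (lower first): Halvorsen (2 percent) before Kowalski (12 percent).
Among Oyelaran, Vasquez, Castillo, Mbeki and Drummond, by date first elected to the board (later first): Oyelaran, Vasquez and Castillo (25 Sep 2002) before Mbeki (24 Sep 1998) before Drummond (12 Nov 1997).
Oyelaran, Vasquez and Castillo all have continuous board tenure 17 years, so the next rule applies.
Among Oyelaran, Vasquez and Castillo, by equity stake (lower first): Oyelaran (1 percent) before Vasquez (17 percent) before Castillo (19 percent).
Order: Reyes, Achebe, Halvorsen, Kowalski, Moreau, Oyelaran, Vasquez, Castillo, Mbeki, Drummond.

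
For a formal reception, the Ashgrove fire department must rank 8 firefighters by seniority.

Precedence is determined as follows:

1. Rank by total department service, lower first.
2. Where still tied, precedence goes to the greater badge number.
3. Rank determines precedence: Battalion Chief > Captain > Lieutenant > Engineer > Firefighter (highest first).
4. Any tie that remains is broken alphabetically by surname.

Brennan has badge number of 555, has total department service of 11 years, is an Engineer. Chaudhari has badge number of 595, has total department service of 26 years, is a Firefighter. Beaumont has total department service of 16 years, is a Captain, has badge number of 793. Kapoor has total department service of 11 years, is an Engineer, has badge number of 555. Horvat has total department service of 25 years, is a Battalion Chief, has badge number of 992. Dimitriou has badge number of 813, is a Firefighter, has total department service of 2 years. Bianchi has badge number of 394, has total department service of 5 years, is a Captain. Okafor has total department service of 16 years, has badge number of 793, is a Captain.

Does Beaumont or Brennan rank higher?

By total department service (lower first): Dimitriou (2 years); then Bianchi (5 years); then Brennan and Kapoor (both 11 years); then Beaumont and Okafor (both 16 years); then Horvat (25 years); then Chaudhari (26 years).
Brennan and Kapoor both have badge number 555, so the next rule applies.
Brennan and Kapoor are each Engineer, so the next rule applies.
Among Brennan and Kapoor, alphabetically by surname: Brennan before Kapoor.
Beaumont and Okafor both have badge number 793, so the next rule applies.
Beaumont and Okafor are each Captain, so the next rule applies.
Among Beaumont and Okafor, alphabetically by surname: Beaumont before Okafor.
So Brennan takes precedence.

Brennan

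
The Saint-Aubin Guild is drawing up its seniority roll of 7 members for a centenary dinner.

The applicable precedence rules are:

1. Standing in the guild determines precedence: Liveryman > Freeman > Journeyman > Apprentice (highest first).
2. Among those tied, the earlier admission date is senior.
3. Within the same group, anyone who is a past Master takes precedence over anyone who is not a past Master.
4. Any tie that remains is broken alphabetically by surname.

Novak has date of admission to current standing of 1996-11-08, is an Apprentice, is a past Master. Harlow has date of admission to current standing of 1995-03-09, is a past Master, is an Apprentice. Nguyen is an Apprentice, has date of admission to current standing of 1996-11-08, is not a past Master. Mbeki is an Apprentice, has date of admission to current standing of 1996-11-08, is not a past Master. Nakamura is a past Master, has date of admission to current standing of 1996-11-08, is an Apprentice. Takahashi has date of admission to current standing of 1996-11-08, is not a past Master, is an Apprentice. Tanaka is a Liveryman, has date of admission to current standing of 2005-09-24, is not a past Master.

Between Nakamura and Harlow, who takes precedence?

Harlow

By standing in the guild: Tanaka (Liveryman); then Harlow, Nakamura, Novak, Mbeki, Nguyen and Takahashi (Apprentice).
Among Harlow, Nakamura, Novak, Mbeki, Nguyen and Takahashi, by date of admission to current standing (earlier first): Harlow (1995-03-09) before Nakamura, Novak, Mbeki, Nguyen and Takahashi (1996-11-08).
Among Nakamura, Novak, Mbeki, Nguyen and Takahashi, a past Master before not a past Master: Nakamura and Novak (a past Master) before Mbeki, Nguyen and Takahashi (not a past Master).
Among Nakamura and Novak, alphabetically by surname: Nakamura before Novak.
Among Mbeki, Nguyen and Takahashi, alphabetically by surname: Mbeki before Nguyen before Takahashi.
So Harlow takes precedence.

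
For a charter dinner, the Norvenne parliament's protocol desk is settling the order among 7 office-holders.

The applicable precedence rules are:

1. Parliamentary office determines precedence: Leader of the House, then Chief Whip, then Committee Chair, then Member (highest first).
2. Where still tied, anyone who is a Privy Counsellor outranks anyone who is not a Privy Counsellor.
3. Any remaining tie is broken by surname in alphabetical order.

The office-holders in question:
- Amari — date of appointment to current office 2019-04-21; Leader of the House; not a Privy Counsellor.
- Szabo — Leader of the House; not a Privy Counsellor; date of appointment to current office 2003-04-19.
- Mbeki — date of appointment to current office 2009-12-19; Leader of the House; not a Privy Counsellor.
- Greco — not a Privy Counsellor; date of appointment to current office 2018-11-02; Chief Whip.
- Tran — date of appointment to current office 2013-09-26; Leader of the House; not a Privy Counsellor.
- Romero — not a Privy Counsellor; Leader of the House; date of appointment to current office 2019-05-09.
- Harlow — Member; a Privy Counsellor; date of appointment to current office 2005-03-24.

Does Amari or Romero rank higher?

Amari

By parliamentary office: Amari, Mbeki, Romero, Szabo and Tran (Leader of the House); then Greco (Chief Whip); then Harlow (Member).
Amari, Mbeki, Romero, Szabo and Tran are each not a Privy Counsellor, so the next rule applies.
Among Amari, Mbeki, Romero, Szabo and Tran, alphabetically by surname: Amari before Mbeki before Romero before Szabo before Tran.
So Amari takes precedence.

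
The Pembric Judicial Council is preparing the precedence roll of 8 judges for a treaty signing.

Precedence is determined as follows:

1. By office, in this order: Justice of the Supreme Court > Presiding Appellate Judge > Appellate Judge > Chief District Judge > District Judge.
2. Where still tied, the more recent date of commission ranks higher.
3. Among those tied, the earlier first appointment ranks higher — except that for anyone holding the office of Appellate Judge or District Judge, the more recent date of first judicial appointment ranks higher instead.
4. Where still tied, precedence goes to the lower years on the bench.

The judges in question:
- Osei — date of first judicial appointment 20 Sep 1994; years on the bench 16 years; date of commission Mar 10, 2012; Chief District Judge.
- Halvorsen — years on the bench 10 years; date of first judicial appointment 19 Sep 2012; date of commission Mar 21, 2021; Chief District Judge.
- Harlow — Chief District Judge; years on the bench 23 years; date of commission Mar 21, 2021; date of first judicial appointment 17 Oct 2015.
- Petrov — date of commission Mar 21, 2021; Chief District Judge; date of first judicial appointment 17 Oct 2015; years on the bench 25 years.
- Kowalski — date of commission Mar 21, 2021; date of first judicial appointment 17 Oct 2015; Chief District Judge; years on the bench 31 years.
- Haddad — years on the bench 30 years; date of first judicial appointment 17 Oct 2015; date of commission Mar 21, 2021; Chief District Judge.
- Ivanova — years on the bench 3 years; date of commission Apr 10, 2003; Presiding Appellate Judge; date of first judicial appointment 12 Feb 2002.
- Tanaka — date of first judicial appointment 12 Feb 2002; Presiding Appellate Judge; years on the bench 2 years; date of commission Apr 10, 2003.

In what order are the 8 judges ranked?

By office: Tanaka and Ivanova (Presiding Appellate Judge); then Halvorsen, Harlow, Petrov, Haddad, Kowalski and Osei (Chief District Judge).
Tanaka and Ivanova both have date of commission Apr 10, 2003, so the next rule applies.
Tanaka and Ivanova both have date of first judicial appointment 12 Feb 2002, so the next rule applies.
Among Tanaka and Ivanova, by years on the bench (lower first): Tanaka (2 years) before Ivanova (3 years).
Among Halvorsen, Harlow, Petrov, Haddad, Kowalski and Osei, by date of commission (later first): Halvorsen, Harlow, Petrov, Haddad and Kowalski (Mar 21, 2021) before Osei (Mar 10, 2012).
Among Halvorsen, Harlow, Petrov, Haddad and Kowalski, by date of first judicial appointment (earlier first): Halvorsen (19 Sep 2012) before Harlow, Petrov, Haddad and Kowalski (17 Oct 2015).
Among Harlow, Petrov, Haddad and Kowalski, by years on the bench (lower first): Harlow (23 years) before Petrov (25 years) before Haddad (30 years) before Kowalski (31 years).
Full order: Tanaka, Ivanova, Halvorsen, Harlow, Petrov, Haddad, Kowalski, Osei.

Tanaka, Ivanova, Halvorsen, Harlow, Petrov, Haddad, Kowalski, Osei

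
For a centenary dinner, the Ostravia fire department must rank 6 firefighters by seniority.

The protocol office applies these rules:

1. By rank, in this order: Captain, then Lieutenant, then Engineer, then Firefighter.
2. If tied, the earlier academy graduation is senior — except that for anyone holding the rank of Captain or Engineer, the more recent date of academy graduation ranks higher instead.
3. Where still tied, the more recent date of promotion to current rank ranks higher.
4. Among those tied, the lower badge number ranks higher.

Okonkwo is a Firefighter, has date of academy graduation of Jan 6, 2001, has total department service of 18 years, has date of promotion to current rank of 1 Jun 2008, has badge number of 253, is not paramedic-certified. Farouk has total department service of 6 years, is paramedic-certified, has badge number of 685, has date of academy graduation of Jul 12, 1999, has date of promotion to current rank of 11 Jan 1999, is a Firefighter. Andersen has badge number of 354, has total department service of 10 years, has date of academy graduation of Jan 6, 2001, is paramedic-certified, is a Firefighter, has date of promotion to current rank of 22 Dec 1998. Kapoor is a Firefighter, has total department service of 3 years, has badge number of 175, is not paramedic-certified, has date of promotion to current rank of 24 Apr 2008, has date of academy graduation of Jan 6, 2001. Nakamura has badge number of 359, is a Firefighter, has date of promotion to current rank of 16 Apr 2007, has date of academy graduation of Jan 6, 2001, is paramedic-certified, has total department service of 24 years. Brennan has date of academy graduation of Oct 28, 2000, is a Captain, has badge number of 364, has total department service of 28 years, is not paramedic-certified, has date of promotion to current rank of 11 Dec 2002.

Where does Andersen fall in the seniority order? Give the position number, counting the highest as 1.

By rank: Brennan (Captain); then Farouk, Okonkwo, Kapoor, Nakamura and Andersen (Firefighter).
Among Farouk, Okonkwo, Kapoor, Nakamura and Andersen, by date of academy graduation (earlier first): Farouk (Jul 12, 1999) before Okonkwo, Kapoor, Nakamura and Andersen (Jan 6, 2001).
Among Okonkwo, Kapoor, Nakamura and Andersen, by date of promotion to current rank (later first): Okonkwo (1 Jun 2008) before Kapoor (24 Apr 2008) before Nakamura (16 Apr 2007) before Andersen (22 Dec 1998).
Order: Brennan, Farouk, Okonkwo, Kapoor, Nakamura, Andersen. So position 6.

6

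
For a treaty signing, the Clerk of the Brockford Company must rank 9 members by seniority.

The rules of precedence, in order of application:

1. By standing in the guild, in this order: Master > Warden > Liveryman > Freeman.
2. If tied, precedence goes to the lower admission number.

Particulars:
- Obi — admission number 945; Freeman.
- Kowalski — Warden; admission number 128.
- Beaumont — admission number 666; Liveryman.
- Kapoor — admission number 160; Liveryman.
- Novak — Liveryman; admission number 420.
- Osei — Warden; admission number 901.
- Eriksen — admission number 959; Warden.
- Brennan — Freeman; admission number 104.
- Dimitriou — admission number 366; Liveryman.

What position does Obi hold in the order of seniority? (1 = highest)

By standing in the guild: Kowalski, Osei and Eriksen (Warden); then Kapoor, Dimitriou, Novak and Beaumont (Liveryman); then Brennan and Obi (Freeman).
Among Kowalski, Osei and Eriksen, by admission number (lower first): Kowalski (128) before Osei (901) before Eriksen (959).
Among Kapoor, Dimitriou, Novak and Beaumont, by admission number (lower first): Kapoor (160) before Dimitriou (366) before Novak (420) before Beaumont (666).
Among Brennan and Obi, by admission number (lower first): Brennan (104) before Obi (945).
Order: Kowalski, Osei, Eriksen, Kapoor, Dimitriou, Novak, Beaumont, Brennan, Obi. So position 9.

9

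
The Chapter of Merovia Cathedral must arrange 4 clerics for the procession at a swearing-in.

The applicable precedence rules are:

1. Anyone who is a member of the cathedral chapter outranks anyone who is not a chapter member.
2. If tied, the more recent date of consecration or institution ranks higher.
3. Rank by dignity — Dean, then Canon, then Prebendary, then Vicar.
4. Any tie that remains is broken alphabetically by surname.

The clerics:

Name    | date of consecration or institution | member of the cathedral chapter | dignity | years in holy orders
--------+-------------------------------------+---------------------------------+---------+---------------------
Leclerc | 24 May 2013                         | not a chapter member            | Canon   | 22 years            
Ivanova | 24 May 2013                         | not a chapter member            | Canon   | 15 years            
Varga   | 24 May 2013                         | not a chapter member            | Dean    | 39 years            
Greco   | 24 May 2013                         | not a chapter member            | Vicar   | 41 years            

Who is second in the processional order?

By the first rule: Varga, Ivanova, Leclerc and Greco (each not a chapter member).
Varga, Ivanova, Leclerc and Greco all have date of consecration or institution 24 May 2013, so the next rule applies.
Among Varga, Ivanova, Leclerc and Greco, by dignity: Varga (Dean) before Ivanova and Leclerc (Canon) before Greco (Vicar).
Among Ivanova and Leclerc, alphabetically by surname: Ivanova before Leclerc.
Order: Varga, Ivanova, Leclerc, Greco.

Ivanova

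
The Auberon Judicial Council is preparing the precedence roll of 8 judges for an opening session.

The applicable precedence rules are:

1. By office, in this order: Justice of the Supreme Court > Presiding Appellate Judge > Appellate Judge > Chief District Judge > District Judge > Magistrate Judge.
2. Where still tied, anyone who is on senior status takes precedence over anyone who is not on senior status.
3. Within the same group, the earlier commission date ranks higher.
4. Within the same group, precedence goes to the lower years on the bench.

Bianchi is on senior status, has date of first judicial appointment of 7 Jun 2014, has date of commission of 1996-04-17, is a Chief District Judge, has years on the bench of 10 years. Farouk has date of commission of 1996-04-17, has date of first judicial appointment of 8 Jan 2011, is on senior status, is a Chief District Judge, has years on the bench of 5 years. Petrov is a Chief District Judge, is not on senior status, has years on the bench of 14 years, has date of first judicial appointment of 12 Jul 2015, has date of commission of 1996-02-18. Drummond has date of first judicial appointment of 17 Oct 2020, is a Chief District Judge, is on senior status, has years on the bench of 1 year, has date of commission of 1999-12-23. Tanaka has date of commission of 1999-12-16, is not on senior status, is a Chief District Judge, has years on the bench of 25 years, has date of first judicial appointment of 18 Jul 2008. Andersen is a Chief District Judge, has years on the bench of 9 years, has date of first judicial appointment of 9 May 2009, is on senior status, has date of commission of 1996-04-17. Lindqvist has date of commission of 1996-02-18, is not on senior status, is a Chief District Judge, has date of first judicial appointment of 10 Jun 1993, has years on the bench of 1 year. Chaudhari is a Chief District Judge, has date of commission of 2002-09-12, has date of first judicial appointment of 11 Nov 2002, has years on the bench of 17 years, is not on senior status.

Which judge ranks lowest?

By office: Farouk, Andersen, Bianchi, Drummond, Lindqvist, Petrov, Tanaka and Chaudhari (Chief District Judge).
Among Farouk, Andersen, Bianchi, Drummond, Lindqvist, Petrov, Tanaka and Chaudhari, on senior status before not on senior status: Farouk, Andersen, Bianchi and Drummond (on senior status) before Lindqvist, Petrov, Tanaka and Chaudhari (not on senior status).
Among Farouk, Andersen, Bianchi and Drummond, by date of commission (earlier first): Farouk, Andersen and Bianchi (1996-04-17) before Drummond (1999-12-23).
Among Farouk, Andersen and Bianchi, by years on the bench (lower first): Farouk (5 years) before Andersen (9 years) before Bianchi (10 years).
Among Lindqvist, Petrov, Tanaka and Chaudhari, by date of commission (earlier first): Lindqvist and Petrov (1996-02-18) before Tanaka (1999-12-16) before Chaudhari (2002-09-12).
Among Lindqvist and Petrov, by years on the bench (lower first): Lindqvist (1 year) before Petrov (14 years).
Order: Farouk, Andersen, Bianchi, Drummond, Lindqvist, Petrov, Tanaka, Chaudhari.

Chaudhari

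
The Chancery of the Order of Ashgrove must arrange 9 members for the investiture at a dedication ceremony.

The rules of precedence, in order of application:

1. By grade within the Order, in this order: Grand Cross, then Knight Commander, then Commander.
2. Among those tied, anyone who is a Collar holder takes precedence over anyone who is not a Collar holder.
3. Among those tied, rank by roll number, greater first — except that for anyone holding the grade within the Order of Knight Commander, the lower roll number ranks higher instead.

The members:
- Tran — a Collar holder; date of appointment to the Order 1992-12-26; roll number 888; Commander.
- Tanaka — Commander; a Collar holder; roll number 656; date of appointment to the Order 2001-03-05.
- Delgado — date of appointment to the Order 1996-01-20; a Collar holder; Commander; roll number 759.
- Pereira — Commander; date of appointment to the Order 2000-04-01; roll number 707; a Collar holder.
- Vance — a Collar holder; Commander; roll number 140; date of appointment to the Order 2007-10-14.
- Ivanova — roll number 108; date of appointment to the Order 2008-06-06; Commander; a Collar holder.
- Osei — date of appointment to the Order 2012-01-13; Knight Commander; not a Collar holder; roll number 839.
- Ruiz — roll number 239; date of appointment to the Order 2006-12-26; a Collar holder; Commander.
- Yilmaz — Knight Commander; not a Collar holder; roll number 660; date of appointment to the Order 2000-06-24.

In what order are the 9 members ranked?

By grade within the Order: Yilmaz and Osei (Knight Commander); then Tran, Delgado, Pereira, Tanaka, Ruiz, Vance and Ivanova (Commander).
Yilmaz and Osei are each not a Collar holder, so the next rule applies.
Among Yilmaz and Osei, by roll number (lower first) (reversed rule for this group): Yilmaz (660) before Osei (839).
Tran, Delgado, Pereira, Tanaka, Ruiz, Vance and Ivanova are each a Collar holder, so the next rule applies.
Among Tran, Delgado, Pereira, Tanaka, Ruiz, Vance and Ivanova, by roll number (higher first): Tran (888) before Delgado (759) before Pereira (707) before Tanaka (656) before Ruiz (239) before Vance (140) before Ivanova (108).
Full order: Yilmaz, Osei, Tran, Delgado, Pereira, Tanaka, Ruiz, Vance, Ivanova.

Yilmaz, Osei, Tran, Delgado, Pereira, Tanaka, Ruiz, Vance, Ivanova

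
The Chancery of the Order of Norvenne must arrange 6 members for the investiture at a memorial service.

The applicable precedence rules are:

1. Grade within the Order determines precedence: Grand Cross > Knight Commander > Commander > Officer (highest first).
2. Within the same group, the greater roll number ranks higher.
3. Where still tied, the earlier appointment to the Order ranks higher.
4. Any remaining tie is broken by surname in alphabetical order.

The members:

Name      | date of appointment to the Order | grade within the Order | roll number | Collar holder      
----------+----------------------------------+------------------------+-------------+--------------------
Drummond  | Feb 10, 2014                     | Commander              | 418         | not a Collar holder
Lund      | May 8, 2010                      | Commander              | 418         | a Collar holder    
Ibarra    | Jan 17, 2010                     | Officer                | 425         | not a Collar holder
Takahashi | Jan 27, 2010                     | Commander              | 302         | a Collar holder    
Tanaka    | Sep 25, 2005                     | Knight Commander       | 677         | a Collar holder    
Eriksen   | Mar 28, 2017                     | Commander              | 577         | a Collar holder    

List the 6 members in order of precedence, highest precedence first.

By grade within the Order: Tanaka (Knight Commander); then Eriksen, Lund, Drummond and Takahashi (Commander); then Ibarra (Officer).
Among Eriksen, Lund, Drummond and Takahashi, by roll number (higher first): Eriksen (577) before Lund and Drummond (418) before Takahashi (302).
Among Lund and Drummond, by date of appointment to the Order (earlier first): Lund (May 8, 2010) before Drummond (Feb 10, 2014).
Full order: Tanaka, Eriksen, Lund, Drummond, Takahashi, Ibarra.

Tanaka, Eriksen, Lund, Drummond, Takahashi, Ibarra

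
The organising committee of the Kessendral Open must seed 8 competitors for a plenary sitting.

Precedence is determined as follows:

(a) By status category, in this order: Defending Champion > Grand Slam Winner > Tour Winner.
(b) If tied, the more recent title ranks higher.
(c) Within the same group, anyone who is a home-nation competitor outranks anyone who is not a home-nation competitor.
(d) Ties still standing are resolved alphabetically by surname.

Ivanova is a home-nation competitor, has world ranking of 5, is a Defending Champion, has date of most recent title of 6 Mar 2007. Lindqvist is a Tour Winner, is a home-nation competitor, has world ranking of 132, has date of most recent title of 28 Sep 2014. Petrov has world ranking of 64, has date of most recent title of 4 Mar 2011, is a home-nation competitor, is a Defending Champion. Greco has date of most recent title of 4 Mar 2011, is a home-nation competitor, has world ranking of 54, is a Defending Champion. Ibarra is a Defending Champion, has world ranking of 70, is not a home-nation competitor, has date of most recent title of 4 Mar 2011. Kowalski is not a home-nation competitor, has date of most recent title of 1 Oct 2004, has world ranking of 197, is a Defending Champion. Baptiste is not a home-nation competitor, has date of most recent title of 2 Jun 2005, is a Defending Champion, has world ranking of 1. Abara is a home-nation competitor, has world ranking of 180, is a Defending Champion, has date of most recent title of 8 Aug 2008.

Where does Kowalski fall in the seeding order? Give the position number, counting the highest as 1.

By status category: Greco, Petrov, Ibarra, Abara, Ivanova, Baptiste and Kowalski (Defending Champion); then Lindqvist (Tour Winner).
Among Greco, Petrov, Ibarra, Abara, Ivanova, Baptiste and Kowalski, by date of most recent title (later first): Greco, Petrov and Ibarra (4 Mar 2011) before Abara (8 Aug 2008) before Ivanova (6 Mar 2007) before Baptiste (2 Jun 2005) before Kowalski (1 Oct 2004).
Among Greco, Petrov and Ibarra, a home-nation competitor before not a home-nation competitor: Greco and Petrov (a home-nation competitor) before Ibarra (not a home-nation competitor).
Among Greco and Petrov, alphabetically by surname: Greco before Petrov.
Order: Greco, Petrov, Ibarra, Abara, Ivanova, Baptiste, Kowalski, Lindqvist. So position 7.

7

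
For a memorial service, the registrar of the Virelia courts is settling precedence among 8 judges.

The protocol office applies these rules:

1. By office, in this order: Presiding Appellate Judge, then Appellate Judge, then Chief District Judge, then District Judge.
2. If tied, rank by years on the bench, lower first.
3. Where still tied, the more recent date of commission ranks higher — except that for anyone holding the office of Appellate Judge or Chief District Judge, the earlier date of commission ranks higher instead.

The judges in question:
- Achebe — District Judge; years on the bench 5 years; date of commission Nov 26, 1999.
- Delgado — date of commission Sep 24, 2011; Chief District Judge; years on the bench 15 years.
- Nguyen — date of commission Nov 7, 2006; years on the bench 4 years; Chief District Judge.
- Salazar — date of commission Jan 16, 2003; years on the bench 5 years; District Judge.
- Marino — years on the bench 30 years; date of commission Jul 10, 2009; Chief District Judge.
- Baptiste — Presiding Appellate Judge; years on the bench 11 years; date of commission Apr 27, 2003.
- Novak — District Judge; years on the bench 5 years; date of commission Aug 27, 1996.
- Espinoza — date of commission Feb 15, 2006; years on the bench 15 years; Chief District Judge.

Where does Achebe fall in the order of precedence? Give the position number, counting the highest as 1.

By office: Baptiste (Presiding Appellate Judge); then Nguyen, Espinoza, Delgado and Marino (Chief District Judge); then Salazar, Achebe and Novak (District Judge).
Among Nguyen, Espinoza, Delgado and Marino, by years on the bench (lower first): Nguyen (4 years) before Espinoza and Delgado (15 years) before Marino (30 years).
Among Espinoza and Delgado, by date of commission (earlier first) (reversed rule for this group): Espinoza (Feb 15, 2006) before Delgado (Sep 24, 2011).
Salazar, Achebe and Novak all have years on the bench 5 years, so the next rule applies.
Among Salazar, Achebe and Novak, by date of commission (later first): Salazar (Jan 16, 2003) before Achebe (Nov 26, 1999) before Novak (Aug 27, 1996).
Order: Baptiste, Nguyen, Espinoza, Delgado, Marino, Salazar, Achebe, Novak. So position 7.

7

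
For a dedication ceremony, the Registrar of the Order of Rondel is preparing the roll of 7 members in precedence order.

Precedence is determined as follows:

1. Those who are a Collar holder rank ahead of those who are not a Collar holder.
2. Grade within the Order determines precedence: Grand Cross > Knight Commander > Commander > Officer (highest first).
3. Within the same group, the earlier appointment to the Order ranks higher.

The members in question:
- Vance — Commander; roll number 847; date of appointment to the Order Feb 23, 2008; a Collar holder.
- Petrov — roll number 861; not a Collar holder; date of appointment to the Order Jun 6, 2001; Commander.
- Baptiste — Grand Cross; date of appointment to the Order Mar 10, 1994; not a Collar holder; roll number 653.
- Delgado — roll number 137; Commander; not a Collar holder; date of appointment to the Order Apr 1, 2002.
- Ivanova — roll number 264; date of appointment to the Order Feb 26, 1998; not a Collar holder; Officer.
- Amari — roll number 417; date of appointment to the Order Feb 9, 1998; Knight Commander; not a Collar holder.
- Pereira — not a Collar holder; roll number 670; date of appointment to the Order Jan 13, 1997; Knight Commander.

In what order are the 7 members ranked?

By the first rule: Vance (a Collar holder); then Baptiste, Pereira, Amari, Petrov, Delgado and Ivanova (each not a Collar holder).
Among Baptiste, Pereira, Amari, Petrov, Delgado and Ivanova, by grade within the Order: Baptiste (Grand Cross) before Pereira and Amari (Knight Commander) before Petrov and Delgado (Commander) before Ivanova (Officer).
Among Pereira and Amari, by date of appointment to the Order (earlier first): Pereira (Jan 13, 1997) before Amari (Feb 9, 1998).
Among Petrov and Delgado, by date of appointment to the Order (earlier first): Petrov (Jun 6, 2001) before Delgado (Apr 1, 2002).
Full order: Vance, Baptiste, Pereira, Amari, Petrov, Delgado, Ivanova.

Vance, Baptiste, Pereira, Amari, Petrov, Delgado, Ivanova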